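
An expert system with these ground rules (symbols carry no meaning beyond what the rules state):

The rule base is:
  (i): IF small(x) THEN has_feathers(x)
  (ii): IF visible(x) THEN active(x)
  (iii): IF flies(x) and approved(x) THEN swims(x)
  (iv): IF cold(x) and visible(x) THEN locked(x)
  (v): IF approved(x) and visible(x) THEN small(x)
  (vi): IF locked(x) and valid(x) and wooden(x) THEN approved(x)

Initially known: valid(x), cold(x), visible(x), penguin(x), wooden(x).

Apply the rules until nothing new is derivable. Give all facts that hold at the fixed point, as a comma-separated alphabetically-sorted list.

active(x), approved(x), cold(x), has_feathers(x), locked(x), penguin(x), small(x), valid(x), visible(x), wooden(x)

Round 1 — (ii), (iv), derive active(x), locked(x).
Round 2 — (vi), derive approved(x).
Round 3 — (v), derive small(x).
Round 4 — (i), derive has_feathers(x).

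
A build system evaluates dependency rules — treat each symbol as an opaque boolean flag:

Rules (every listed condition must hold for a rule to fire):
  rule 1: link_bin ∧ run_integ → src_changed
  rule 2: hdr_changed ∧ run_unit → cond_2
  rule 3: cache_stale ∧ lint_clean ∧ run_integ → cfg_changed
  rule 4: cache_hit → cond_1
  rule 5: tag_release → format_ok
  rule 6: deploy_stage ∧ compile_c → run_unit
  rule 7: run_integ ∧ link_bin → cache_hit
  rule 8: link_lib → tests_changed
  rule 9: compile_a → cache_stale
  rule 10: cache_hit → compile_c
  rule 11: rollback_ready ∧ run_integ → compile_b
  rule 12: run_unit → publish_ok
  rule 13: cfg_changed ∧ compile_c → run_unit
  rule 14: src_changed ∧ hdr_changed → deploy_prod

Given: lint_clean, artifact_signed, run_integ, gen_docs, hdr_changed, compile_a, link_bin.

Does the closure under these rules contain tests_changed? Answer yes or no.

Round 1: rule 1 [link_bin ∧ run_integ → src_changed]; rule 7 [run_integ ∧ link_bin → cache_hit]; rule 9 [compile_a → cache_stale]. Adds src_changed, cache_hit, cache_stale.
Round 2: rule 3 [cache_stale ∧ lint_clean ∧ run_integ → cfg_changed]; rule 4 [cache_hit → cond_1]; rule 10 [cache_hit → compile_c]; rule 14 [src_changed ∧ hdr_changed → deploy_prod]. Adds cfg_changed, cond_1, compile_c, deploy_prod.
Round 3: rule 13 [cfg_changed ∧ compile_c → run_unit]. Adds run_unit.
Round 4: rule 2 [hdr_changed ∧ run_unit → cond_2]; rule 12 [run_unit → publish_ok]. Adds cond_2, publish_ok.
Fixed point reached. tests_changed is concluded only by rule 8; rule 8 needs link_lib (never derived).

no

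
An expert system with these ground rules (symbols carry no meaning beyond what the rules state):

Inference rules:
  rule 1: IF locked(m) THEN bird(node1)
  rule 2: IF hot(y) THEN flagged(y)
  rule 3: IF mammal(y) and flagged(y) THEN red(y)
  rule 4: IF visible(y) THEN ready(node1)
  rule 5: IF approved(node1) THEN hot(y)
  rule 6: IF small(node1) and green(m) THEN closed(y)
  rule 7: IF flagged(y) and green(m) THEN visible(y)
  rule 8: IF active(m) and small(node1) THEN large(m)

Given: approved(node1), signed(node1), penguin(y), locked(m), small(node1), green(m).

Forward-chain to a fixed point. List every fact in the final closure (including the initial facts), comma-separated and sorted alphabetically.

Round 1: rule 1 [IF locked(m) THEN bird(node1)]; rule 5 [IF approved(node1) THEN hot(y)]; rule 6 [IF small(node1) and green(m) THEN closed(y)]. New: bird(node1), hot(y), closed(y).
Round 2: rule 2 [IF hot(y) THEN flagged(y)]. New: flagged(y).
Round 3: rule 7 [IF flagged(y) and green(m) THEN visible(y)]. New: visible(y).
Round 4: rule 4 [IF visible(y) THEN ready(node1)]. New: ready(node1).

approved(node1), bird(node1), closed(y), flagged(y), green(m), hot(y), locked(m), penguin(y), ready(node1), signed(node1), small(node1), visible(y)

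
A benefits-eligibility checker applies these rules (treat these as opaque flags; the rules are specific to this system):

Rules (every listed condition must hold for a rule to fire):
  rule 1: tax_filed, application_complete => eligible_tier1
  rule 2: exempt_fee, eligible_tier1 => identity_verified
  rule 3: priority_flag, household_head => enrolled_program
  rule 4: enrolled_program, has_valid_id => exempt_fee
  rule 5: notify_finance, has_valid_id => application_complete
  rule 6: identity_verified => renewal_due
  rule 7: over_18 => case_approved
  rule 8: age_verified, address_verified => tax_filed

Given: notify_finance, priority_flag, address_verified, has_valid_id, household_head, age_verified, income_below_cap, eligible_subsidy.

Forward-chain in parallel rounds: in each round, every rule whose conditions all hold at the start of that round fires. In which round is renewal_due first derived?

Round 1: rule 3 [priority_flag, household_head => enrolled_program]; rule 5 [notify_finance, has_valid_id => application_complete]; rule 8 [age_verified, address_verified => tax_filed]. Adds enrolled_program, application_complete, tax_filed.
Round 2: rule 1 [tax_filed, application_complete => eligible_tier1]; rule 4 [enrolled_program, has_valid_id => exempt_fee]. Adds eligible_tier1, exempt_fee.
Round 3: rule 2 [exempt_fee, eligible_tier1 => identity_verified]. Adds identity_verified.
Round 4: rule 6 [identity_verified => renewal_due]. Adds renewal_due.
renewal_due first appears in round 4.

4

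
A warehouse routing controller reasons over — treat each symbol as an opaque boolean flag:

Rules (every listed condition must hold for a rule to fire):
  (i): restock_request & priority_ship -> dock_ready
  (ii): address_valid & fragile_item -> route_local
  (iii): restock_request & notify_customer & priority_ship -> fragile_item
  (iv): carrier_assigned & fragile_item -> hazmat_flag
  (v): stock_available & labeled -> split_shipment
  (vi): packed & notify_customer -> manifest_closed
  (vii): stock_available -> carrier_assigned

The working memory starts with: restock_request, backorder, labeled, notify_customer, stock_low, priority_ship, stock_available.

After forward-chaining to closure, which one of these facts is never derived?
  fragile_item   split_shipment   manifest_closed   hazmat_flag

Round 1: (i) [restock_request & priority_ship -> dock_ready]; (iii) [restock_request & notify_customer & priority_ship -> fragile_item]; (v) [stock_available & labeled -> split_shipment]; (vii) [stock_available -> carrier_assigned]. New: dock_ready, fragile_item, split_shipment, carrier_assigned.
Round 2: (iv) [carrier_assigned & fragile_item -> hazmat_flag]. New: hazmat_flag.
Derived: fragile_item (round 1), split_shipment (round 1), hazmat_flag (round 2). manifest_closed never appears in any round.

manifest_closed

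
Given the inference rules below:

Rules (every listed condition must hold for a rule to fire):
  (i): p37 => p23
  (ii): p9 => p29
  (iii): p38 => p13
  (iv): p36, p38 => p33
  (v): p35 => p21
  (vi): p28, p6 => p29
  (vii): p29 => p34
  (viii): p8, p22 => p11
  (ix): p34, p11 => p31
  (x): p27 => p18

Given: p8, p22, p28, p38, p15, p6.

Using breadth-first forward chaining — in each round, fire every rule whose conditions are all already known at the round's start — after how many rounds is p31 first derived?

3

[1] (iii) [p38 => p13]; (vi) [p28, p6 => p29]; (viii) [p8, p22 => p11]. ⇒ new: p13, p29, p11.
[2] (vii) [p29 => p34]. ⇒ new: p34.
[3] (ix) [p34, p11 => p31]. ⇒ new: p31.
p31 first appears in round 3.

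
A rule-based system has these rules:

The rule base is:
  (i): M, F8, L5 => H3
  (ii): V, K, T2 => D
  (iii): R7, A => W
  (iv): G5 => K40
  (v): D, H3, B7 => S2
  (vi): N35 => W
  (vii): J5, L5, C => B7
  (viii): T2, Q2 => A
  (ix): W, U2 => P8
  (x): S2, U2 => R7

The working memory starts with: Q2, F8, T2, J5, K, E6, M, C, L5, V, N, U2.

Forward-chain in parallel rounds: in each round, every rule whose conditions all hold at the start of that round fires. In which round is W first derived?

4

Round 1: (i) [M, F8, L5 => H3]; (ii) [V, K, T2 => D]; (vii) [J5, L5, C => B7]; (viii) [T2, Q2 => A]. Adds H3, D, B7, A.
Round 2: (v) [D, H3, B7 => S2]. Adds S2.
Round 3: (x) [S2, U2 => R7]. Adds R7.
Round 4: (iii) [R7, A => W]. Adds W.
W first appears in round 4.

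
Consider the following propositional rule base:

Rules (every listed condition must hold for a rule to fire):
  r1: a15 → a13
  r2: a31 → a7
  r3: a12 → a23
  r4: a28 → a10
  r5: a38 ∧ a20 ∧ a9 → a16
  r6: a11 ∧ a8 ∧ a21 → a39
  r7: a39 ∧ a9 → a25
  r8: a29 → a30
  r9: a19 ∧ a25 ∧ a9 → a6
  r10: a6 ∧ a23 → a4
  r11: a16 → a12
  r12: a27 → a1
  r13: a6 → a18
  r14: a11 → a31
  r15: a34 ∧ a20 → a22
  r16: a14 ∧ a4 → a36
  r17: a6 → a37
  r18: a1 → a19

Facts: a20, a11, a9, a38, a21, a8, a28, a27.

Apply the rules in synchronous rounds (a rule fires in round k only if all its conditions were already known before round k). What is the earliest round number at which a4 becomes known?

Round 1: r4 [a28 → a10]; r5 [a38 ∧ a20 ∧ a9 → a16]; r6 [a11 ∧ a8 ∧ a21 → a39]; r12 [a27 → a1]; r14 [a11 → a31]. Adds a10, a16, a39, a1, a31.
Round 2: r2 [a31 → a7]; r7 [a39 ∧ a9 → a25]; r11 [a16 → a12]; r18 [a1 → a19]. Adds a7, a25, a12, a19.
Round 3: r3 [a12 → a23]; r9 [a19 ∧ a25 ∧ a9 → a6]. Adds a23, a6.
Round 4: r10 [a6 ∧ a23 → a4]; r13 [a6 → a18]; r17 [a6 → a37]. Adds a4, a18, a37.
a4 first appears in round 4.

4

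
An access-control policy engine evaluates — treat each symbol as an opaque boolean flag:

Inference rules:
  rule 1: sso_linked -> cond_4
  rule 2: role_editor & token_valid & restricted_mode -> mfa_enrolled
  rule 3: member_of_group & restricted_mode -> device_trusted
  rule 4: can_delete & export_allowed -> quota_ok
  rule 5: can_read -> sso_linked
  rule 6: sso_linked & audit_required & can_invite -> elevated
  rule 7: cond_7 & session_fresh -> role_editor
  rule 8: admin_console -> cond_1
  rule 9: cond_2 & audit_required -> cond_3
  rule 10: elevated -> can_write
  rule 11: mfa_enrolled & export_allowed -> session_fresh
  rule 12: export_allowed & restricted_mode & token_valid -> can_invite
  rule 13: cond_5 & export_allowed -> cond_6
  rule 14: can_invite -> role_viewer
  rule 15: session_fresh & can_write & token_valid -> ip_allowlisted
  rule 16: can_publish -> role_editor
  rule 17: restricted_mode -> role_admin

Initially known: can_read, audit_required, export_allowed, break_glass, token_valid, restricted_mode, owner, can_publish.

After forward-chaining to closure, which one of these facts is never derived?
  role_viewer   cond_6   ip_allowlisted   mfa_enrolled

Round 1 — rule 5, rule 12, rule 16, rule 17, derive sso_linked, can_invite, role_editor, role_admin.
Round 2 — rule 1, rule 2, rule 6, rule 14, derive cond_4, mfa_enrolled, elevated, role_viewer.
Round 3 — rule 10, rule 11, derive can_write, session_fresh.
Round 4 — rule 15, derive ip_allowlisted.
Derived: mfa_enrolled (round 2), ip_allowlisted (round 4), role_viewer (round 2). cond_6 never appears in any round.

cond_6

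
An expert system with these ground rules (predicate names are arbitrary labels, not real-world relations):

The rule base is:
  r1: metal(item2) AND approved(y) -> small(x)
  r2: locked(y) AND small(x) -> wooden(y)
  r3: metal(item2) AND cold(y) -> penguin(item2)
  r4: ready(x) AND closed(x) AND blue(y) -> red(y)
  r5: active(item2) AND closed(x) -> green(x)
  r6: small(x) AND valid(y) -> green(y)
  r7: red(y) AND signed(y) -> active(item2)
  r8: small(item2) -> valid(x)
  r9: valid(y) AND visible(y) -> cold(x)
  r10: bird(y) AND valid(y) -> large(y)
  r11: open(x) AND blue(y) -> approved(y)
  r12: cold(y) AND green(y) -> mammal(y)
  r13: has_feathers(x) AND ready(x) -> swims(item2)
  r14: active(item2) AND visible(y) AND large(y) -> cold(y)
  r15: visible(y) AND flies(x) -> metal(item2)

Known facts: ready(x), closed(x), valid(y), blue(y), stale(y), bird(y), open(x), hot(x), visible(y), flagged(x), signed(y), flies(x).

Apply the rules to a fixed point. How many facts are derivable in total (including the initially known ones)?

[1] r4 [ready(x) AND closed(x) AND blue(y) -> red(y)]; r9 [valid(y) AND visible(y) -> cold(x)]; r10 [bird(y) AND valid(y) -> large(y)]; r11 [open(x) AND blue(y) -> approved(y)]; r15 [visible(y) AND flies(x) -> metal(item2)]. ⇒ new: red(y), cold(x), large(y), approved(y), metal(item2).
[2] r1 [metal(item2) AND approved(y) -> small(x)]; r7 [red(y) AND signed(y) -> active(item2)]. ⇒ new: small(x), active(item2).
[3] r5 [active(item2) AND closed(x) -> green(x)]; r6 [small(x) AND valid(y) -> green(y)]; r14 [active(item2) AND visible(y) AND large(y) -> cold(y)]. ⇒ new: green(x), green(y), cold(y).
[4] r3 [metal(item2) AND cold(y) -> penguin(item2)]; r12 [cold(y) AND green(y) -> mammal(y)]. ⇒ new: penguin(item2), mammal(y).
Closure: {active(item2), approved(y), bird(y), blue(y), closed(x), cold(x), cold(y), flagged(x), flies(x), green(x), green(y), hot(x), large(y), mammal(y), metal(item2), open(x), penguin(item2), ready(x), red(y), signed(y), small(x), stale(y), valid(y), visible(y)} — 24 facts.

24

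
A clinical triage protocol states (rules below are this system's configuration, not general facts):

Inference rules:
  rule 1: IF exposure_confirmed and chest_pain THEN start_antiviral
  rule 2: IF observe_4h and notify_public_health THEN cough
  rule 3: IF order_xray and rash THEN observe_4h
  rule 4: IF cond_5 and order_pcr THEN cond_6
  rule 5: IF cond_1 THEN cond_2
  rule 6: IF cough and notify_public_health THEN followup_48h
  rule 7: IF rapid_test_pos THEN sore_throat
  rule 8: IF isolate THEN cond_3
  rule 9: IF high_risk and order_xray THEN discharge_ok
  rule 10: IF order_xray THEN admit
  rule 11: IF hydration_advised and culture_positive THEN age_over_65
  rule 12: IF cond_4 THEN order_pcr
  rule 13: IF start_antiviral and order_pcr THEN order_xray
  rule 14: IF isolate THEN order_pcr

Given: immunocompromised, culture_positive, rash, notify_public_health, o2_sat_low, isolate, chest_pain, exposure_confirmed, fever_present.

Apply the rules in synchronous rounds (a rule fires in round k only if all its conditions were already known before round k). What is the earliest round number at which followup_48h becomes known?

Round 1 fires rule 1, rule 8, rule 14, giving start_antiviral, cond_3, order_pcr.
Round 2 fires rule 13, giving order_xray.
Round 3 fires rule 3, rule 10, giving observe_4h, admit.
Round 4 fires rule 2, giving cough.
Round 5 fires rule 6, giving followup_48h.
followup_48h first appears in round 5.

5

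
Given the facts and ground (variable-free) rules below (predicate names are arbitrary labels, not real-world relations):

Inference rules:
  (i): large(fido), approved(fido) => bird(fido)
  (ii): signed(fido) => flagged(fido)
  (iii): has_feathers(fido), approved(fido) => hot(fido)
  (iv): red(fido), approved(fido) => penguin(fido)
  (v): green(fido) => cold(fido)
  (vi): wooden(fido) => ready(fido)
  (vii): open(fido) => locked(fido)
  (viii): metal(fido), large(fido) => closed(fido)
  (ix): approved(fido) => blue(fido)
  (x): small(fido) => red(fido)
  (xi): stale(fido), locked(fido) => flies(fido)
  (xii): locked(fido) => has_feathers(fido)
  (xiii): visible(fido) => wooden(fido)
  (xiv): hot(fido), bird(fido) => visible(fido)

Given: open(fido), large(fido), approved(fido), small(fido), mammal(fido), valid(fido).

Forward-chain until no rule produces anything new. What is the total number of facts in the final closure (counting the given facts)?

Round 1 — (i), (vii), (ix), (x), derive bird(fido), locked(fido), blue(fido), red(fido).
Round 2 — (iv), (xii), derive penguin(fido), has_feathers(fido).
Round 3 — (iii), derive hot(fido).
Round 4 — (xiv), derive visible(fido).
Round 5 — (xiii), derive wooden(fido).
Round 6 — (vi), derive ready(fido).
Closure: {approved(fido), bird(fido), blue(fido), has_feathers(fido), hot(fido), large(fido), locked(fido), mammal(fido), open(fido), penguin(fido), ready(fido), red(fido), small(fido), valid(fido), visible(fido), wooden(fido)} — 16 facts.

16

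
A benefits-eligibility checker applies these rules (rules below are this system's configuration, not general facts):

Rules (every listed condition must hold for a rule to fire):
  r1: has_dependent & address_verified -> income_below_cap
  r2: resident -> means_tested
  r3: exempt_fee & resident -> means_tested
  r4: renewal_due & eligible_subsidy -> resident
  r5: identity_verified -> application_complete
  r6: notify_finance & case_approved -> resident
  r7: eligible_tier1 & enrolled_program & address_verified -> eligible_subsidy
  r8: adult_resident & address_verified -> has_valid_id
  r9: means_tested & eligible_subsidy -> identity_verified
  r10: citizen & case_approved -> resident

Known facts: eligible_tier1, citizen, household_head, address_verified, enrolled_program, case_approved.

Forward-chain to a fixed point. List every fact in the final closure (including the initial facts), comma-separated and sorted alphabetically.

address_verified, application_complete, case_approved, citizen, eligible_subsidy, eligible_tier1, enrolled_program, household_head, identity_verified, means_tested, resident

Round 1: r7 [eligible_tier1 & enrolled_program & address_verified -> eligible_subsidy]; r10 [citizen & case_approved -> resident]. Adds eligible_subsidy, resident.
Round 2: r2 [resident -> means_tested]. Adds means_tested.
Round 3: r9 [means_tested & eligible_subsidy -> identity_verified]. Adds identity_verified.
Round 4: r5 [identity_verified -> application_complete]. Adds application_complete.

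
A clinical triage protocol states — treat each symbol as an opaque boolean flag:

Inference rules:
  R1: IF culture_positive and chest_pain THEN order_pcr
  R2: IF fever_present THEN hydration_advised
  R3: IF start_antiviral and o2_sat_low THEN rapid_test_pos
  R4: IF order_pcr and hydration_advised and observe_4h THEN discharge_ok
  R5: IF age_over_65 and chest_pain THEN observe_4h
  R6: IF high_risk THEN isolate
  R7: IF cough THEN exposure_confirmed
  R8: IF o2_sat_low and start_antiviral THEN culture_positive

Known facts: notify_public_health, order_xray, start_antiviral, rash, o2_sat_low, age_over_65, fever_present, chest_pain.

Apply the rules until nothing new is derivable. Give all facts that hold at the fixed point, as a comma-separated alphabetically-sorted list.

Round 1 — R2, R3, R5, R8, derive hydration_advised, rapid_test_pos, observe_4h, culture_positive.
Round 2 — R1, derive order_pcr.
Round 3 — R4, derive discharge_ok.

age_over_65, chest_pain, culture_positive, discharge_ok, fever_present, hydration_advised, notify_public_health, o2_sat_low, observe_4h, order_pcr, order_xray, rapid_test_pos, rash, start_antiviral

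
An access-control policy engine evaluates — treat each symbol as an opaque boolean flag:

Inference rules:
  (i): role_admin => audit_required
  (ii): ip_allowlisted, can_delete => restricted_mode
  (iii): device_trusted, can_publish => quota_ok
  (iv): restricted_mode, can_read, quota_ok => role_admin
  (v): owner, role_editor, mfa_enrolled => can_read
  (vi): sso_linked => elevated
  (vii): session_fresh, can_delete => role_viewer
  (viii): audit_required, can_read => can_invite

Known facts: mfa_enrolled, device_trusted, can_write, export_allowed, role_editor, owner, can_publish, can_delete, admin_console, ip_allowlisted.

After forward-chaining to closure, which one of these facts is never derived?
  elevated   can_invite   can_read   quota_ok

Round 1 fires (ii), (iii), (v), giving restricted_mode, quota_ok, can_read.
Round 2 fires (iv), giving role_admin.
Round 3 fires (i), giving audit_required.
Round 4 fires (viii), giving can_invite.
Derived: can_invite (round 4), can_read (round 1), quota_ok (round 1). elevated never appears in any round.

elevated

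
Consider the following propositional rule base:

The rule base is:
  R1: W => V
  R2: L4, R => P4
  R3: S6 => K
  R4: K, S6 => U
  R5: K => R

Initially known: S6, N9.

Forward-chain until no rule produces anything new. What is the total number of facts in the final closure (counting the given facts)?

Round 1 — R3, derive K.
Round 2 — R4, R5, derive U, R.
Closure: {K, N9, R, S6, U} — 5 facts.

5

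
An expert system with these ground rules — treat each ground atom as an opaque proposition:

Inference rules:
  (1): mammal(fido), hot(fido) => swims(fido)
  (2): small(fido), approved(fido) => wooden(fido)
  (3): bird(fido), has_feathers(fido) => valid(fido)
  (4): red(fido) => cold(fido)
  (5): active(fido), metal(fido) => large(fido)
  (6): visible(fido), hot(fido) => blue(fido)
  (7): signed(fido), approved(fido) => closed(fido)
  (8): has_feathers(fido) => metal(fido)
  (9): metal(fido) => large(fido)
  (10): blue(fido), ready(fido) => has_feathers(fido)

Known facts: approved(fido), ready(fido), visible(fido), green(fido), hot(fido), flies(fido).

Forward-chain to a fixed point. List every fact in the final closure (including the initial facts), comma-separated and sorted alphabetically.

approved(fido), blue(fido), flies(fido), green(fido), has_feathers(fido), hot(fido), large(fido), metal(fido), ready(fido), visible(fido)

Round 1: (6) [visible(fido), hot(fido) => blue(fido)]. Adds blue(fido).
Round 2: (10) [blue(fido), ready(fido) => has_feathers(fido)]. Adds has_feathers(fido).
Round 3: (8) [has_feathers(fido) => metal(fido)]. Adds metal(fido).
Round 4: (9) [metal(fido) => large(fido)]. Adds large(fido).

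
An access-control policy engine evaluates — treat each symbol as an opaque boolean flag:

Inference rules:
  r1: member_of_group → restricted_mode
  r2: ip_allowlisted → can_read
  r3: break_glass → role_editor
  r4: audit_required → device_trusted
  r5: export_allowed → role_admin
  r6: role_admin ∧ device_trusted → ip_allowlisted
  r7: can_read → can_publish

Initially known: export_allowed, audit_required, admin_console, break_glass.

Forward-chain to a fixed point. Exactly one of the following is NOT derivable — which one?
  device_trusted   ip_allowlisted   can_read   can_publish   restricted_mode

restricted_mode

Round 1 fires r3, r4, r5, giving role_editor, device_trusted, role_admin.
Round 2 fires r6, giving ip_allowlisted.
Round 3 fires r2, giving can_read.
Round 4 fires r7, giving can_publish.
Derived: ip_allowlisted (round 2), can_read (round 3), device_trusted (round 1), can_publish (round 4). restricted_mode never appears in any round.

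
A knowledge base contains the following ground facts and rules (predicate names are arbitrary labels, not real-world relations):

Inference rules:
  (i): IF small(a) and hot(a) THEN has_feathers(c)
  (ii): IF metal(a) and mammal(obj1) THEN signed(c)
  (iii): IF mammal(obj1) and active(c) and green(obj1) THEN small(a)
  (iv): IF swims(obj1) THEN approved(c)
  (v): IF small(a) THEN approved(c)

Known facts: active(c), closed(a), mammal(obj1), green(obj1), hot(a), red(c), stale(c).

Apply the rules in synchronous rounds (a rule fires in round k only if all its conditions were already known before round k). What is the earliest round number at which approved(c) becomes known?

Round 1 fires (iii), giving small(a).
Round 2 fires (i), (v), giving has_feathers(c), approved(c).
approved(c) first appears in round 2.

2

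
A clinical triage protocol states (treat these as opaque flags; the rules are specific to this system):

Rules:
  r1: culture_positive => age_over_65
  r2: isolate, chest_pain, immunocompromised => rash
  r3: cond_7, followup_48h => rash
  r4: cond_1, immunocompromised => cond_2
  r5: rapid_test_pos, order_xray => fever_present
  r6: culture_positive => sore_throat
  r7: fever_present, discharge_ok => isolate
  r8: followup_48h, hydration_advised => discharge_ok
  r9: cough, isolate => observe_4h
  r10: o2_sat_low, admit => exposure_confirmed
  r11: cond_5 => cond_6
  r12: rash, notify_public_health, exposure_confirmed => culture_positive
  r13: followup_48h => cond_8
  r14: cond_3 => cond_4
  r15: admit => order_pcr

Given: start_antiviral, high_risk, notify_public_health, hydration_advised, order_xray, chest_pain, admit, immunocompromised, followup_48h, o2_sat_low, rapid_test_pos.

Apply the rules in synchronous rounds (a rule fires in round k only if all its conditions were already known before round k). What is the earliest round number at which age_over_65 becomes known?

5

Round 1 fires r5, r8, r10, r13, r15, giving fever_present, discharge_ok, exposure_confirmed, cond_8, order_pcr.
Round 2 fires r7, giving isolate.
Round 3 fires r2, giving rash.
Round 4 fires r12, giving culture_positive.
Round 5 fires r1, r6, giving age_over_65, sore_throat.
age_over_65 first appears in round 5.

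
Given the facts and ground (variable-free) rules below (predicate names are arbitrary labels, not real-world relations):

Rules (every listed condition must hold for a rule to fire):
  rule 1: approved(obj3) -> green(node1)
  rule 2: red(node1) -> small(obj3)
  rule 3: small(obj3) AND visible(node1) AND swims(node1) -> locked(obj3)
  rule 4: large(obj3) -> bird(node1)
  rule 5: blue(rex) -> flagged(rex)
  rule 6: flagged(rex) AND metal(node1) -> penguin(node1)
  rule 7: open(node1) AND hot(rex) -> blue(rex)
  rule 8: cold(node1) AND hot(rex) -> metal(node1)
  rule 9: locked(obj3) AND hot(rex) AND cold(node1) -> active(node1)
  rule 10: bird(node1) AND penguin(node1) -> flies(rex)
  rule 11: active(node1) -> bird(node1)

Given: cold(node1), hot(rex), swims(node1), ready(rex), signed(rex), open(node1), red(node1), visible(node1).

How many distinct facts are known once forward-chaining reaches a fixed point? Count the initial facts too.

Round 1 fires rule 2, rule 7, rule 8, giving small(obj3), blue(rex), metal(node1).
Round 2 fires rule 3, rule 5, giving locked(obj3), flagged(rex).
Round 3 fires rule 6, rule 9, giving penguin(node1), active(node1).
Round 4 fires rule 11, giving bird(node1).
Round 5 fires rule 10, giving flies(rex).
Closure: {active(node1), bird(node1), blue(rex), cold(node1), flagged(rex), flies(rex), hot(rex), locked(obj3), metal(node1), open(node1), penguin(node1), ready(rex), red(node1), signed(rex), small(obj3), swims(node1), visible(node1)} — 17 facts.

17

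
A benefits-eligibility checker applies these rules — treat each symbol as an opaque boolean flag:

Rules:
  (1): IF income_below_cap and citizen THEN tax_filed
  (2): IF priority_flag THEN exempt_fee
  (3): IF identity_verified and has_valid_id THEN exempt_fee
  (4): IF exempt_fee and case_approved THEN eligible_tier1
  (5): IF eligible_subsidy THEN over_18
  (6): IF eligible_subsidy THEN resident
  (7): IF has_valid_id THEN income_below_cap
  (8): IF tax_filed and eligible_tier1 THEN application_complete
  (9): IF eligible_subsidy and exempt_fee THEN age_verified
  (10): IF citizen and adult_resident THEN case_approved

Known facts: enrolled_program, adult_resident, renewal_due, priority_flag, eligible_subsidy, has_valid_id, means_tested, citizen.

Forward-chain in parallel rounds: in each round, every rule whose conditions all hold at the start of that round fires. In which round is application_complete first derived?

3

Round 1 fires (2), (5), (6), (7), (10), giving exempt_fee, over_18, resident, income_below_cap, case_approved.
Round 2 fires (1), (4), (9), giving tax_filed, eligible_tier1, age_verified.
Round 3 fires (8), giving application_complete.
application_complete first appears in round 3.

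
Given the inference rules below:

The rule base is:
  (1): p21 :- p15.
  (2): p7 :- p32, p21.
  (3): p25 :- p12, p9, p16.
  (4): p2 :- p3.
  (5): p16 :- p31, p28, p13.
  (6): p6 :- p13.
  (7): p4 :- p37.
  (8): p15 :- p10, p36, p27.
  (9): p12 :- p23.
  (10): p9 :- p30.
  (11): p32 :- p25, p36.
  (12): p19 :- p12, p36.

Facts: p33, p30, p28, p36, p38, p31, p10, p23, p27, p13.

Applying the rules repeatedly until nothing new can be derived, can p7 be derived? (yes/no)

Round 1 — (5), (6), (8), (9), (10), derive p16, p6, p15, p12, p9.
Round 2 — (1), (3), (12), derive p21, p25, p19.
Round 3 — (11), derive p32.
Round 4 — (2), derive p7.
p7 appears in round 4, so it is derivable.

yes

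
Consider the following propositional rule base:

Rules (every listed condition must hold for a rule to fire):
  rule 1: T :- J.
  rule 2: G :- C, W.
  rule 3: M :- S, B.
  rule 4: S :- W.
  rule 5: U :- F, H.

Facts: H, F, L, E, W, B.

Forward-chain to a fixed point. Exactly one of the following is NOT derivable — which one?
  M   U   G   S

G

[1] rule 4 [S :- W.]; rule 5 [U :- F, H.]. ⇒ new: S, U.
[2] rule 3 [M :- S, B.]. ⇒ new: M.
Derived: U (round 1), S (round 1), M (round 2). G never appears in any round.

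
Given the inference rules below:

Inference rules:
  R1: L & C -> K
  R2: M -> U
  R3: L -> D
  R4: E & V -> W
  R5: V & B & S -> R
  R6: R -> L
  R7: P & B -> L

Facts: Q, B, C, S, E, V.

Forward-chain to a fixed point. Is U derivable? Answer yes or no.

no

Round 1 fires R4, R5, giving W, R.
Round 2 fires R6, giving L.
Round 3 fires R1, R3, giving K, D.
Fixed point reached. U is concluded only by R2; R2 needs M (never derived).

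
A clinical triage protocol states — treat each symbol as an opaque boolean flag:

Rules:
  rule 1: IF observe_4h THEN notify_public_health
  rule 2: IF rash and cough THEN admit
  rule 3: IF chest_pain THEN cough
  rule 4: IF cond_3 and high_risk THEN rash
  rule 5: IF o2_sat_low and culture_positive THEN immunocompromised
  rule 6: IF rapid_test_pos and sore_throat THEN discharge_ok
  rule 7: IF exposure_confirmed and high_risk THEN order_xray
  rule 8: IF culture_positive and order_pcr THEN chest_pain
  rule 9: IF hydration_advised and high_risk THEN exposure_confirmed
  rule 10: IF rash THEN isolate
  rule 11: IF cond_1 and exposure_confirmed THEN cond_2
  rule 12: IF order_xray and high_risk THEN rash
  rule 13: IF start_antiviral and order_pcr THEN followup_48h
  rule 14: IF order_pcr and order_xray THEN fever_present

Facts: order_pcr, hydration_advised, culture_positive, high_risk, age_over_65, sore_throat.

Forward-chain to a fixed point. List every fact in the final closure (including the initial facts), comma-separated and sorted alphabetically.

[1] rule 8 [IF culture_positive and order_pcr THEN chest_pain]; rule 9 [IF hydration_advised and high_risk THEN exposure_confirmed]. ⇒ new: chest_pain, exposure_confirmed.
[2] rule 3 [IF chest_pain THEN cough]; rule 7 [IF exposure_confirmed and high_risk THEN order_xray]. ⇒ new: cough, order_xray.
[3] rule 12 [IF order_xray and high_risk THEN rash]; rule 14 [IF order_pcr and order_xray THEN fever_present]. ⇒ new: rash, fever_present.
[4] rule 2 [IF rash and cough THEN admit]; rule 10 [IF rash THEN isolate]. ⇒ new: admit, isolate.

admit, age_over_65, chest_pain, cough, culture_positive, exposure_confirmed, fever_present, high_risk, hydration_advised, isolate, order_pcr, order_xray, rash, sore_throat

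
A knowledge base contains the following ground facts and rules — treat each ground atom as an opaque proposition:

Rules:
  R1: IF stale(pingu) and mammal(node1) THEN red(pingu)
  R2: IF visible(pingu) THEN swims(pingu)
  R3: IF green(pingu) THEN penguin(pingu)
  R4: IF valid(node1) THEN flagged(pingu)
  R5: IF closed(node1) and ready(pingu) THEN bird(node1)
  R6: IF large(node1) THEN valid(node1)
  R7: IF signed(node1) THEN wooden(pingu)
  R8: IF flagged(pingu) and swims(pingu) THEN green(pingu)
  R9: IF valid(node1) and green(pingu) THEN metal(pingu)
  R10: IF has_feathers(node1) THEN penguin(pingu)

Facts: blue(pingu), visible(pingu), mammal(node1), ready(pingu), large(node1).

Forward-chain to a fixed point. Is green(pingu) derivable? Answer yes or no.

Round 1: R2 [IF visible(pingu) THEN swims(pingu)]; R6 [IF large(node1) THEN valid(node1)]. New: swims(pingu), valid(node1).
Round 2: R4 [IF valid(node1) THEN flagged(pingu)]. New: flagged(pingu).
Round 3: R8 [IF flagged(pingu) and swims(pingu) THEN green(pingu)]. New: green(pingu).
Round 4: R3 [IF green(pingu) THEN penguin(pingu)]; R9 [IF valid(node1) and green(pingu) THEN metal(pingu)]. New: penguin(pingu), metal(pingu).
green(pingu) appears in round 3, so it is derivable.

yes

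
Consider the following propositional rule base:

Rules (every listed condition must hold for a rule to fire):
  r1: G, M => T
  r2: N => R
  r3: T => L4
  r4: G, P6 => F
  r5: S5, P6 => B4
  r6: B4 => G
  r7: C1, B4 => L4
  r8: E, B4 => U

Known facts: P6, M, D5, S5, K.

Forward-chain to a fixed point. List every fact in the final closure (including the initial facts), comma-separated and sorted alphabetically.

B4, D5, F, G, K, L4, M, P6, S5, T

Round 1 — r5, derive B4.
Round 2 — r6, derive G.
Round 3 — r1, r4, derive T, F.
Round 4 — r3, derive L4.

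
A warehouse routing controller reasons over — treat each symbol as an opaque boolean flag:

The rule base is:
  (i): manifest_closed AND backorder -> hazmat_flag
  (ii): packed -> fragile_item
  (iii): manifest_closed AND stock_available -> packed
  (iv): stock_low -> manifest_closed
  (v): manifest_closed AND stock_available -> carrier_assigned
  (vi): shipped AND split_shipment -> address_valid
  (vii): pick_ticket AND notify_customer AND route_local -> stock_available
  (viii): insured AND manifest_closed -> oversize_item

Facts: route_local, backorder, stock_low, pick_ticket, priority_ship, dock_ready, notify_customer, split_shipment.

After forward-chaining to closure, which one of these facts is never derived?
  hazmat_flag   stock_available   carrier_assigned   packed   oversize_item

oversize_item

[1] (iv) [stock_low -> manifest_closed]; (vii) [pick_ticket AND notify_customer AND route_local -> stock_available]. ⇒ new: manifest_closed, stock_available.
[2] (i) [manifest_closed AND backorder -> hazmat_flag]; (iii) [manifest_closed AND stock_available -> packed]; (v) [manifest_closed AND stock_available -> carrier_assigned]. ⇒ new: hazmat_flag, packed, carrier_assigned.
[3] (ii) [packed -> fragile_item]. ⇒ new: fragile_item.
Derived: packed (round 2), carrier_assigned (round 2), stock_available (round 1), hazmat_flag (round 2). oversize_item never appears in any round.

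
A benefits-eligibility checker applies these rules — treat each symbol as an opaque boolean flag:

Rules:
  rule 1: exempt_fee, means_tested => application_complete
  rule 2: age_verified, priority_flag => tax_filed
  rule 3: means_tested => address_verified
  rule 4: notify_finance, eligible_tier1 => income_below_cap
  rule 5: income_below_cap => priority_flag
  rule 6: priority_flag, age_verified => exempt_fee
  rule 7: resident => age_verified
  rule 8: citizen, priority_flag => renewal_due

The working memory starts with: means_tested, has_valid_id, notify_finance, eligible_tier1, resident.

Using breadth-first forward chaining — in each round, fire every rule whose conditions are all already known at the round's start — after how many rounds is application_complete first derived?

4

Round 1 fires rule 3, rule 4, rule 7, giving address_verified, income_below_cap, age_verified.
Round 2 fires rule 5, giving priority_flag.
Round 3 fires rule 2, rule 6, giving tax_filed, exempt_fee.
Round 4 fires rule 1, giving application_complete.
application_complete first appears in round 4.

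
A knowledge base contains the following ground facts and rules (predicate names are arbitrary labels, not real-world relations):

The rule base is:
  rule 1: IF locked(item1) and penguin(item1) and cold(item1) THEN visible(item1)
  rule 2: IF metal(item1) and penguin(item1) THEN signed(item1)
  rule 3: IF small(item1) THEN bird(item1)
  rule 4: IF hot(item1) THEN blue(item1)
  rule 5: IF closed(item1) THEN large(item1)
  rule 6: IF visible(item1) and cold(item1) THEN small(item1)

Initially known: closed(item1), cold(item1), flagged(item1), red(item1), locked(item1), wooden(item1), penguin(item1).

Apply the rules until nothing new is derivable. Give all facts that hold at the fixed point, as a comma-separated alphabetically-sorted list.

Round 1 — rule 1, rule 5, derive visible(item1), large(item1).
Round 2 — rule 6, derive small(item1).
Round 3 — rule 3, derive bird(item1).

bird(item1), closed(item1), cold(item1), flagged(item1), large(item1), locked(item1), penguin(item1), red(item1), small(item1), visible(item1), wooden(item1)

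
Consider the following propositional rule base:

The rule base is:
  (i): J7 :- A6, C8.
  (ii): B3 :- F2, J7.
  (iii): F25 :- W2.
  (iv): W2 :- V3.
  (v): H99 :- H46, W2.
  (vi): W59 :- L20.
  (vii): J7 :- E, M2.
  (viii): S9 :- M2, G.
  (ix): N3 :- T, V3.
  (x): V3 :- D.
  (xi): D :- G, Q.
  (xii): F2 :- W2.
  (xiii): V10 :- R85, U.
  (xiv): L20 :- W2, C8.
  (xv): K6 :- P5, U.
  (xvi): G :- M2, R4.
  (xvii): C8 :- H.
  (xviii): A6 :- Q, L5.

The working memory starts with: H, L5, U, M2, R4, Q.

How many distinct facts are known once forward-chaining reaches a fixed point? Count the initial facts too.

Round 1 fires (xvi), (xvii), (xviii), giving G, C8, A6.
Round 2 fires (i), (viii), (xi), giving J7, S9, D.
Round 3 fires (x), giving V3.
Round 4 fires (iv), giving W2.
Round 5 fires (iii), (xii), (xiv), giving F25, F2, L20.
Round 6 fires (ii), (vi), giving B3, W59.
Closure: {A6, B3, C8, D, F2, F25, G, H, J7, L20, L5, M2, Q, R4, S9, U, V3, W2, W59} — 19 facts.

19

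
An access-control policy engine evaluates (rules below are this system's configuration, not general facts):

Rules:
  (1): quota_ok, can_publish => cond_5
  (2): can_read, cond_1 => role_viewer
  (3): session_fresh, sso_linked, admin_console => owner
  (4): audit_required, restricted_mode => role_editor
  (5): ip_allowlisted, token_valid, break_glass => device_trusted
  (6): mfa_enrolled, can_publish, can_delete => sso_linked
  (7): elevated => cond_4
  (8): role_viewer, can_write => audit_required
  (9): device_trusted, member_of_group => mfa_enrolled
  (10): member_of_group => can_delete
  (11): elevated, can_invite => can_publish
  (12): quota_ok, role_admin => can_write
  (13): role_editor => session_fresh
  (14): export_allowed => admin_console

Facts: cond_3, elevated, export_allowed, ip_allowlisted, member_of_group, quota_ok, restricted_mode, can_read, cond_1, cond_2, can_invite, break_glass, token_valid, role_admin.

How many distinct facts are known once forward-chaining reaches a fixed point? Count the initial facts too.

28

Round 1: (2) [can_read, cond_1 => role_viewer]; (5) [ip_allowlisted, token_valid, break_glass => device_trusted]; (7) [elevated => cond_4]; (10) [member_of_group => can_delete]; (11) [elevated, can_invite => can_publish]; (12) [quota_ok, role_admin => can_write]; (14) [export_allowed => admin_console]. Adds role_viewer, device_trusted, cond_4, can_delete, can_publish, can_write, admin_console.
Round 2: (1) [quota_ok, can_publish => cond_5]; (8) [role_viewer, can_write => audit_required]; (9) [device_trusted, member_of_group => mfa_enrolled]. Adds cond_5, audit_required, mfa_enrolled.
Round 3: (4) [audit_required, restricted_mode => role_editor]; (6) [mfa_enrolled, can_publish, can_delete => sso_linked]. Adds role_editor, sso_linked.
Round 4: (13) [role_editor => session_fresh]. Adds session_fresh.
Round 5: (3) [session_fresh, sso_linked, admin_console => owner]. Adds owner.
Closure: {admin_console, audit_required, break_glass, can_delete, can_invite, can_publish, can_read, can_write, cond_1, cond_2, cond_3, cond_4, cond_5, device_trusted, elevated, export_allowed, ip_allowlisted, member_of_group, mfa_enrolled, owner, quota_ok, restricted_mode, role_admin, role_editor, role_viewer, session_fresh, sso_linked, token_valid} — 28 facts.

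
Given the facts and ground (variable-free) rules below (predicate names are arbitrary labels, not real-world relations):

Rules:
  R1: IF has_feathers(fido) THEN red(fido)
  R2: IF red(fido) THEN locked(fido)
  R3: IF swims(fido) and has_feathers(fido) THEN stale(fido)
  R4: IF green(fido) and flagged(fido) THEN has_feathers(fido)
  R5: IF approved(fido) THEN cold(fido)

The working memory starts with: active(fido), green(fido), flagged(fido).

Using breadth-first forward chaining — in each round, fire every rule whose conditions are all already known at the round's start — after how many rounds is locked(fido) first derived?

3

[1] R4 [IF green(fido) and flagged(fido) THEN has_feathers(fido)]. ⇒ new: has_feathers(fido).
[2] R1 [IF has_feathers(fido) THEN red(fido)]. ⇒ new: red(fido).
[3] R2 [IF red(fido) THEN locked(fido)]. ⇒ new: locked(fido).
locked(fido) first appears in round 3.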